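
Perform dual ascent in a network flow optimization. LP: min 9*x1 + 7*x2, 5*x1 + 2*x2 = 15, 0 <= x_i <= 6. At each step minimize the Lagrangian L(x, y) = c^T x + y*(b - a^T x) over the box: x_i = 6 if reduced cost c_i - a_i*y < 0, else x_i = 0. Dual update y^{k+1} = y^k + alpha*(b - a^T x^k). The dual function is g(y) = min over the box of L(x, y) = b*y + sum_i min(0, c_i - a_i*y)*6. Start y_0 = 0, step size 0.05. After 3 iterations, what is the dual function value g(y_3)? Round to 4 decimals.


Dual ascent for LP: min 9*x1 + 7*x2, 5*x1 + 2*x2 = 15, 0 <= x_i <= 6
Step 1: y^k = 0.0, reduced costs: (9.0, 7.0)
  x^k = (0.0, 0.0), subgradient = b - a^T x = 15.0
  y^{k+1} = 0.0 + 0.05*15.0 = 0.75
Step 2: y^k = 0.75, reduced costs: (5.25, 5.5)
  x^k = (0.0, 0.0), subgradient = b - a^T x = 15.0
  y^{k+1} = 0.75 + 0.05*15.0 = 1.5
Step 3: y^k = 1.5, reduced costs: (1.5, 4.0)
  x^k = (0.0, 0.0), subgradient = b - a^T x = 15.0
  y^{k+1} = 1.5 + 0.05*15.0 = 2.25
Dual objective at y_3 = 2.25: reduced costs (-2.25, 2.5), box minimizer x = (6.0, 0.0)
g(y_3) = b*y + (c1 - a1*y)*x1 + (c2 - a2*y)*x2 = 15*2.25 + (-2.25)*6.0 + 2.5*0.0 = 33.75 - 13.5 + 0.0 = 20.25


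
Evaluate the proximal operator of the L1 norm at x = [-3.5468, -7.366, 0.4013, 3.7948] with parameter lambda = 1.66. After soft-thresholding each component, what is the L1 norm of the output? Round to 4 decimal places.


Soft-thresholding with lambda = 1.66:
prox(-3.5468) = sign(-3.5468)*max(|-3.5468| - 1.66, 0) = -1.8868
prox(-7.366) = sign(-7.366)*max(|-7.366| - 1.66, 0) = -5.706
prox(0.4013) = sign(0.4013)*max(|0.4013| - 1.66, 0) = 0.0
prox(3.7948) = sign(3.7948)*max(|3.7948| - 1.66, 0) = 2.1348
prox(x) = [-1.8868, -5.706, 0.0, 2.1348]
||prox(x)||_1 = 1.8868 + 5.706 + 0.0 + 2.1348 = 9.7276


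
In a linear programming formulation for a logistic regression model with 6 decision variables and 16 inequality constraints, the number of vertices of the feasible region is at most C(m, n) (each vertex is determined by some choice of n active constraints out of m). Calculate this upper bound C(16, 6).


Each vertex corresponds to some choice of n active constraints out of m, so the number of vertices is at most C(m, n) = m! / (n!(m-n)!).
m = 16, n = 6
Numerator: 16 * 15 * 14 * 13 * 12 * 11
Denominator: 6! = 720
C(16, 6) = 8008


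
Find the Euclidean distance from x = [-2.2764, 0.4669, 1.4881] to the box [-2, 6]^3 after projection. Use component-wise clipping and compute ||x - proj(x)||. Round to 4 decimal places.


Project each component onto [-2, 6].
clip(-2.2764) = -2.0, clip(0.4669) = 0.4669, clip(1.4881) = 1.4881
Projection = [-2.0, 0.4669, 1.4881]
Squared diffs: [0.0764, 0.0, 0.0]
Distance = sqrt(0.0764) = 0.2764


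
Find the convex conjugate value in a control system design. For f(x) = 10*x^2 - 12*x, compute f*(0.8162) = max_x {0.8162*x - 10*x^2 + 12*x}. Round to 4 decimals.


f*(y) = sup_x {y*x - a*x^2 - b*x} = sup_x {(y-b)*x - a*x^2}
FOC: (y - b) - 2a*x = 0 => x* = (y - b)/(2a)
x* = (0.8162 + 12)/(2*10) = 0.6408
f*(0.8162) = (y-b)^2/(4a) = (0.8162 + 12)^2/(4*10)
= 164.255/40 = 4.1064


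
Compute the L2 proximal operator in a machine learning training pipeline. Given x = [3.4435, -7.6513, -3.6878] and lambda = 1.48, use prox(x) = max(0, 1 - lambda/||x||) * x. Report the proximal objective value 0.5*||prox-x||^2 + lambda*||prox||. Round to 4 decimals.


Step 1: Compute ||x||.
||x|| = 9.1651
Step 2: Compute scaling factor.
scale = max(0, 1 - 1.48/9.1651) = 0.8385
Step 3: prox(x) = [2.8874, -6.4158, -3.0923]
||prox(x)|| = 7.6851
Step 4: Proximal objective.
0.5*||prox-x||^2 = 1.0952
lambda*||prox|| = 11.3739
Total = 12.4692


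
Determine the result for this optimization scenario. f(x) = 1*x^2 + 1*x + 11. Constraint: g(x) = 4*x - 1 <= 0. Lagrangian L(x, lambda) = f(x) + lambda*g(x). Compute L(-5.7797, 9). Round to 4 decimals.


Step 1: Evaluate f(x).
f(-5.7797) = 1*(-5.7797)^2 + 1*(-5.7797) + 11 = 38.6252
Step 2: Evaluate g(x).
g(-5.7797) = 4*-5.7797 - 1 = -24.1188
Step 3: Compute Lagrangian.
L = 38.6252 + 9*-24.1188 = -178.444


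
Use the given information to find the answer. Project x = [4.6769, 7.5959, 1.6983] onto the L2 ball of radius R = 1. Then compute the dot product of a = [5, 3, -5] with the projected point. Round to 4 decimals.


Step 1: Compute ||x|| (intermediates to 6 decimals).
||x|| = sqrt(4.6769^2 + 7.5959^2 + 1.6983^2) = 9.080491
Step 2: Project.
Since ||x|| > R, scale = R/||x|| = 1/9.080491 = 0.110126, proj(x) = scale * x
proj(x) = [0.515048, 0.836506, 0.187027]
Step 3: Dot product.
a^T * proj(x) = 5*0.515048 + 3*0.836506 - 5*0.187027 = 4.1496


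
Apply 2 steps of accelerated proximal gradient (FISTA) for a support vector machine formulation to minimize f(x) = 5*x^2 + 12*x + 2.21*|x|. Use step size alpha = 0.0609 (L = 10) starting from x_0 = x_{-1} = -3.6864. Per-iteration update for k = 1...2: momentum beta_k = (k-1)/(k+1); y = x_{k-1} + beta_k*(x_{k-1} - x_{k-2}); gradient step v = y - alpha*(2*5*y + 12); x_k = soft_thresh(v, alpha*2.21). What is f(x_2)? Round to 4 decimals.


FISTA on f(x) = 5*x^2 + 12*x + 2.21*|x|
L = 10, alpha = 0.0609
Iteration 1: beta = 0.0, y = -3.6864 + 0.0*(-3.6864 + 3.6864) = -3.6864
  grad(y) = -24.864, v = y - alpha*grad = -2.1722
  prox(v) = soft_thresh(-2.1722, 0.1346) = -2.0376
Iteration 2: beta = 0.3333, y = -2.0376 + 0.3333*(-2.0376 + 3.6864) = -1.488
  grad(y) = -2.8799, v = y - alpha*grad = -1.3126
  prox(v) = soft_thresh(-1.3126, 0.1346) = -1.178
f(x_2) = 5*(-1.178)^2 + 12*(-1.178) + 2.21*|-1.178| = -4.5942


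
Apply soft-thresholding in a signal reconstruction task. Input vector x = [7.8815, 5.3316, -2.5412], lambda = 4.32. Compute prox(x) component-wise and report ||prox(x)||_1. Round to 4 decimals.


Soft-thresholding with lambda = 4.32:
prox(7.8815) = sign(7.8815)*max(|7.8815| - 4.32, 0) = 3.5615
prox(5.3316) = sign(5.3316)*max(|5.3316| - 4.32, 0) = 1.0116
prox(-2.5412) = sign(-2.5412)*max(|-2.5412| - 4.32, 0) = 0.0
prox(x) = [3.5615, 1.0116, 0.0]
||prox(x)||_1 = 3.5615 + 1.0116 + 0.0 = 4.5731


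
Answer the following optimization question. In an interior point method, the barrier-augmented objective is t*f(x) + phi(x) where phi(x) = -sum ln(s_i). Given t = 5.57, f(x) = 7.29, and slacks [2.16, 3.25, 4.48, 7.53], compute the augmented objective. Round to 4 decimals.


Step 1: Compute log-barrier.
ln values: [0.7701, 1.1787, 1.4996, 2.0189]
phi = -(0.7701 + 1.1787 + 1.4996 + 2.0189) = -5.4673
Step 2: Compute augmented objective.
t*f(x) = 5.57*7.29 = 40.6053
Total = 40.6053 - 5.4673 = 35.138


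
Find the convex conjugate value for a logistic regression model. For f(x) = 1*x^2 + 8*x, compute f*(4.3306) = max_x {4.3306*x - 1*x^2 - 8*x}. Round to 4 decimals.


f*(y) = sup_x {y*x - a*x^2 - b*x} = sup_x {(y-b)*x - a*x^2}
FOC: (y - b) - 2a*x = 0 => x* = (y - b)/(2a)
x* = (4.3306 - 8)/(2*1) = -1.8347
f*(4.3306) = (y-b)^2/(4a) = (4.3306 - 8)^2/(4*1)
= 13.4645/4 = 3.3661


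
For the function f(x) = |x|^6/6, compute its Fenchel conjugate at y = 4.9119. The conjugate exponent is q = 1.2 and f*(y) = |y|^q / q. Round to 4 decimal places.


The conjugate exponent q satisfies 1/p + 1/q = 1.
p = 6, so q = 6/(6 - 1) = 1.2
|y|^q = 4.9119^1.2 = 6.753
f*(4.9119) = 6.753 / 1.2 = 5.6275


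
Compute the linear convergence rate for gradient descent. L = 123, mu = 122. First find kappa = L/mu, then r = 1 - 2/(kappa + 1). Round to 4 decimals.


Step 1: Compute the condition number.
kappa = L/mu = 123/122 = 1.0082
Step 2: Compute the convergence rate.
r = 1 - 2/(kappa + 1) = 1 - 2*mu/(L + mu) = (L - mu)/(L + mu) = 1/245 = 0.0041


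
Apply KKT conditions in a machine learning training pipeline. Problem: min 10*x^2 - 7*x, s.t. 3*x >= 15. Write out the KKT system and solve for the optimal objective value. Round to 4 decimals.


Step 1: Try lambda = 0 (constraint inactive).
x_unc = 7/(2*10) = 0.35
Check: 3*0.35 = 1.05 < 15 -- violated!
Step 2: Constraint must be active: 3*x = 15
x* = 15/3 = 5.0
lambda = (2*10*5.0 - 7)/3 = 31.0
Step 3: Compute optimal value.
f(x*) = 10*5.0^2 - 7*5.0 = 215.0


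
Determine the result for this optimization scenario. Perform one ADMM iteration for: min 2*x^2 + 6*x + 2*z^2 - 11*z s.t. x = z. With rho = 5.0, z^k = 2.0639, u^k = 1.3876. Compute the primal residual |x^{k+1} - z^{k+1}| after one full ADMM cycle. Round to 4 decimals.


ADMM iteration with rho = 5.0, z^k = 2.0639, u^k = 1.3876
Step 1: x-update.
Minimize 2*x^2 + 6*x + (5.0/2)*(x - 2.0639 + 1.3876)^2
FOC: (2*2 + 5.0)*x = -6 + 5.0*(2.0639 - 1.3876)
x^{k+1} = -0.2909
Step 2: z-update.
Minimize 2*z^2 - 11*z + (5.0/2)*(-0.2909 - z + 1.3876)^2
FOC: (2*2 + 5.0)*z = 11 + 5.0*(-0.2909 + 1.3876)
z^{k+1} = 1.8315
Step 3: u-update.
u^{k+1} = 1.3876 - 0.2909 - 1.8315 = -0.7348
Step 4: Primal residual = |-0.2909 - 1.8315| = 2.1224


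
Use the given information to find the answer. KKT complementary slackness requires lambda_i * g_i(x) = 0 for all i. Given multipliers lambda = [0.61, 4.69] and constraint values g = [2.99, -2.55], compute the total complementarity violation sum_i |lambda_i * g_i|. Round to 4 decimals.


KKT complementary slackness check:
lambda_1 * g_1 = 0.61 * 2.99 = 1.8239
lambda_2 * g_2 = 4.69 * -2.55 = -11.9595
Total violation = 1.8239 + 11.9595 = 13.7834


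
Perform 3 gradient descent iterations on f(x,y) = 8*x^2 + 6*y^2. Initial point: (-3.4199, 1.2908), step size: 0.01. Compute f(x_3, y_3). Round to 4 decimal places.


Gradient descent on f(x,y) = 8*x^2 + 6*y^2.
Starting point: (-3.4199, 1.2908), alpha = 0.01
Step 1: grad_x = 2*8*-3.4199 = -54.7184, grad_y = 2*6*1.2908 = 15.4896
  x_1 = -3.4199 - 0.01*-54.7184 = -2.8727
  y_1 = 1.2908 - 0.01*15.4896 = 1.1359
Step 2: grad_x = 2*8*-2.8727 = -45.9635, grad_y = 2*6*1.1359 = 13.6308
  x_2 = -2.8727 - 0.01*-45.9635 = -2.4131
  y_2 = 1.1359 - 0.01*13.6308 = 0.9996
Step 3: grad_x = 2*8*-2.4131 = -38.6093, grad_y = 2*6*0.9996 = 11.9951
  x_3 = -2.4131 - 0.01*-38.6093 = -2.027
  y_3 = 0.9996 - 0.01*11.9951 = 0.8796
f(-2.027, 0.8796) = 8*(-2.027)^2 + 6*0.8796^2 = 37.5121


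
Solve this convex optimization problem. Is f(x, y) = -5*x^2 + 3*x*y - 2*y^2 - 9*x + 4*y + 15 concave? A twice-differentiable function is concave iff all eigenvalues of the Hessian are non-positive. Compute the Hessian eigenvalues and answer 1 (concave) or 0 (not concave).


The Hessian of f(x,y) = -5*x^2 + 3*x*y - 2*y^2 - 9*x + 4*y + 15 is:
H = [[-10, 3], [3, -4]]
Trace = -10 - 4 = -14
Determinant = -10*-4 - (3)^2 = 31
Discriminant = (-14)^2 - 4*31 = 72.0
Eigenvalues: lambda_1 = -11.2426, lambda_2 = -2.7574
The function is concave.

1


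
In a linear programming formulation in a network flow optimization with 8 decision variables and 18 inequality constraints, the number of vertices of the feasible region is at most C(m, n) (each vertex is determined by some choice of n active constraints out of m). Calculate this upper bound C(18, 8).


Each vertex corresponds to some choice of n active constraints out of m, so the number of vertices is at most C(m, n) = m! / (n!(m-n)!).
m = 18, n = 8
Numerator: 18 * 17 * 16 * 15 * 14 * 13 * 12 * 11
Denominator: 8! = 40320
C(18, 8) = 43758


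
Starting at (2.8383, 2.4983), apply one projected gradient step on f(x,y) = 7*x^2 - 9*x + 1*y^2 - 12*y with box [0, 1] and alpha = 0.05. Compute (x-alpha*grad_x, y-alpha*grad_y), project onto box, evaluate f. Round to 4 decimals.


Step 1: Compute gradient at (2.8383, 2.4983).
grad_x = 2*7*2.8383 - 9 = 30.7362
grad_y = 2*1*2.4983 - 12 = -7.0034
Step 2: Gradient step.
x_raw = 2.8383 - 0.05*30.7362 = 1.3015
y_raw = 2.4983 - 0.05*-7.0034 = 2.8485
Step 3: Project onto [0, 1].
x_proj = clip(1.3015) = 1.0
y_proj = clip(2.8485) = 1.0
Step 4: Evaluate f.
f(1.0, 1.0) = -13.0


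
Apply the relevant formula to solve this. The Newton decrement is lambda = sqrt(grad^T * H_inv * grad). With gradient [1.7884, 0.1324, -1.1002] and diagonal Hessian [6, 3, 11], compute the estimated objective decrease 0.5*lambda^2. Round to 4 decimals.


Step 1: H is diagonal, so H^(-1) * g = [0.2981, 0.0441, -0.1].
Step 2: g^T H^(-1) g = sum_i g_i^2 / H_ii
  = (1.7884)^2/6 + (0.1324)^2/3 + (-1.1002)^2/11
  = 0.5331 + 0.0058 + 0.11 = 0.6489
Step 3: Objective decrease = 0.5 * g^T H^(-1) g = 0.3245


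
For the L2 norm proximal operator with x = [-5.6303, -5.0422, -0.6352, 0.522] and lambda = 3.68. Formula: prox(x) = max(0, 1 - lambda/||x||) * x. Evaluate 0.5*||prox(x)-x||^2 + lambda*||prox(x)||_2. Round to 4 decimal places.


Step 1: Compute ||x||.
||x|| = 7.6026
Step 2: Compute scaling factor.
scale = max(0, 1 - 3.68/7.6026) = 0.516
Step 3: prox(x) = [-2.905, -2.6016, -0.3277, 0.2693]
||prox(x)|| = 3.9226
Step 4: Proximal objective.
0.5*||prox-x||^2 = 6.7712
lambda*||prox|| = 14.4352
Total = 21.2065


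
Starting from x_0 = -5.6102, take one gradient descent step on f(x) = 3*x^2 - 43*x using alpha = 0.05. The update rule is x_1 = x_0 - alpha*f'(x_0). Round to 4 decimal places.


We compute the gradient at x_0 and apply the update.
f'(x) = 6*x - 43
f'(-5.6102) = 6*-5.6102 - 43 = -76.6612
x_1 = -5.6102 - 0.05*-76.6612 = -1.7771


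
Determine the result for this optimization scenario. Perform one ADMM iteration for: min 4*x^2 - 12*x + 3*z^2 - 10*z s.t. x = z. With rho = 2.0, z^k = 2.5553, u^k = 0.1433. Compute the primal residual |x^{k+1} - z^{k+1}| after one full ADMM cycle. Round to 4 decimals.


ADMM iteration with rho = 2.0, z^k = 2.5553, u^k = 0.1433
Step 1: x-update.
Minimize 4*x^2 - 12*x + (2.0/2)*(x - 2.5553 + 0.1433)^2
FOC: (2*4 + 2.0)*x = 12 + 2.0*(2.5553 - 0.1433)
x^{k+1} = 1.6824
Step 2: z-update.
Minimize 3*z^2 - 10*z + (2.0/2)*(1.6824 - z + 0.1433)^2
FOC: (2*3 + 2.0)*z = 10 + 2.0*(1.6824 + 0.1433)
z^{k+1} = 1.7064
Step 3: u-update.
u^{k+1} = 0.1433 + 1.6824 - 1.7064 = 0.1193
Step 4: Primal residual = |1.6824 - 1.7064| = 0.024


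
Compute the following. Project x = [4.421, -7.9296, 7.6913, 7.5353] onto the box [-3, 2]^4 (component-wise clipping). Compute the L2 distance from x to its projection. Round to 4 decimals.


Project each component onto [-3, 2].
clip(4.421) = 2.0, clip(-7.9296) = -3.0, clip(7.6913) = 2.0, clip(7.5353) = 2.0
Projection = [2.0, -3.0, 2.0, 2.0]
Squared diffs: [5.8612, 24.301, 32.3909, 30.6395]
Distance = sqrt(93.1926) = 9.6536


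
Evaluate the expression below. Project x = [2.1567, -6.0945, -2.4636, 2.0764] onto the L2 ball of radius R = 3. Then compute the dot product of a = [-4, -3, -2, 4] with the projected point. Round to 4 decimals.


Step 1: Compute ||x|| (intermediates to 6 decimals).
||x|| = sqrt(2.1567^2 + (-6.0945)^2 + (-2.4636)^2 + 2.0764^2) = 7.22323
Step 2: Project.
Since ||x|| > R, scale = R/||x|| = 3/7.22323 = 0.415327, proj(x) = scale * x
proj(x) = [0.895736, -2.53121, -1.0232, 0.862385]
Step 3: Dot product.
a^T * proj(x) = -4*0.895736 - 3*(-2.53121) - 2*(-1.0232) + 4*0.862385 = 9.5066


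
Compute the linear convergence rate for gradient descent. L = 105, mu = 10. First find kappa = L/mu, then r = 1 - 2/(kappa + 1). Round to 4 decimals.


Step 1: Compute the condition number.
kappa = L/mu = 105/10 = 10.5
Step 2: Compute the convergence rate.
r = 1 - 2/(kappa + 1) = 1 - 2*mu/(L + mu) = (L - mu)/(L + mu) = 95/115 = 0.8261


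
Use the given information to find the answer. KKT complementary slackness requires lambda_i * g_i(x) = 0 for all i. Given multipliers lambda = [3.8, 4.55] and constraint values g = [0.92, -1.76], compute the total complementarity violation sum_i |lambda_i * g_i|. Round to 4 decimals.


KKT complementary slackness check:
lambda_1 * g_1 = 3.8 * 0.92 = 3.496
lambda_2 * g_2 = 4.55 * -1.76 = -8.008
Total violation = 3.496 + 8.008 = 11.504


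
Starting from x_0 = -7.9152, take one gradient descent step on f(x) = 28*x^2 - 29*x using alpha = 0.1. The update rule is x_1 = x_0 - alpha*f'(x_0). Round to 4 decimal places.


We compute the gradient at x_0 and apply the update.
f'(x) = 56*x - 29
f'(-7.9152) = 56*-7.9152 - 29 = -472.2512
x_1 = -7.9152 - 0.1*-472.2512 = 39.3099


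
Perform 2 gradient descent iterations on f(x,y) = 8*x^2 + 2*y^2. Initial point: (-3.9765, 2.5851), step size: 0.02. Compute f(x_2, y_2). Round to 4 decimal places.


Gradient descent on f(x,y) = 8*x^2 + 2*y^2.
Starting point: (-3.9765, 2.5851), alpha = 0.02
Step 1: grad_x = 2*8*-3.9765 = -63.624, grad_y = 2*2*2.5851 = 10.3404
  x_1 = -3.9765 - 0.02*-63.624 = -2.704
  y_1 = 2.5851 - 0.02*10.3404 = 2.3783
Step 2: grad_x = 2*8*-2.704 = -43.2643, grad_y = 2*2*2.3783 = 9.5132
  x_2 = -2.704 - 0.02*-43.2643 = -1.8387
  y_2 = 2.3783 - 0.02*9.5132 = 2.188
f(-1.8387, 2.188) = 8*(-1.8387)^2 + 2*2.188^2 = 36.6225


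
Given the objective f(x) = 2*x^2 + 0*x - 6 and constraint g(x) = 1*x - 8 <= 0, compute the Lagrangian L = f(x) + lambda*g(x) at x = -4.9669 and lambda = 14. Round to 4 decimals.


Step 1: Evaluate f(x).
f(-4.9669) = 2*(-4.9669)^2 + 0*(-4.9669) - 6 = 43.3402
Step 2: Evaluate g(x).
g(-4.9669) = 1*-4.9669 - 8 = -12.9669
Step 3: Compute Lagrangian.
L = 43.3402 + 14*-12.9669 = -138.1964


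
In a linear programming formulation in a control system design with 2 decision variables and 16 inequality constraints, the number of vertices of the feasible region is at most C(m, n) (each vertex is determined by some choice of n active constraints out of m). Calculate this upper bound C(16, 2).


Each vertex corresponds to some choice of n active constraints out of m, so the number of vertices is at most C(m, n) = m! / (n!(m-n)!).
m = 16, n = 2
Numerator: 16 * 15
Denominator: 2! = 2
C(16, 2) = 120


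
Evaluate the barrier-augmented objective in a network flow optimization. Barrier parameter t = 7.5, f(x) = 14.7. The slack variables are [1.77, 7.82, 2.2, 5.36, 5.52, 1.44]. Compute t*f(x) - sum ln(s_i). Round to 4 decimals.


Step 1: Compute log-barrier.
ln values: [0.571, 2.0567, 0.7885, 1.679, 1.7084, 0.3646]
phi = -(0.571 + 2.0567 + 0.7885 + 1.679 + 1.7084 + 0.3646) = -7.1681
Step 2: Compute augmented objective.
t*f(x) = 7.5*14.7 = 110.25
Total = 110.25 - 7.1681 = 103.0819


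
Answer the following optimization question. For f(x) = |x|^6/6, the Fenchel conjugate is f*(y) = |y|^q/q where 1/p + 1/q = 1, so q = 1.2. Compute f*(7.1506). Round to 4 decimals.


The conjugate exponent q satisfies 1/p + 1/q = 1.
p = 6, so q = 6/(6 - 1) = 1.2
|y|^q = 7.1506^1.2 = 10.5977
f*(7.1506) = 10.5977 / 1.2 = 8.8314


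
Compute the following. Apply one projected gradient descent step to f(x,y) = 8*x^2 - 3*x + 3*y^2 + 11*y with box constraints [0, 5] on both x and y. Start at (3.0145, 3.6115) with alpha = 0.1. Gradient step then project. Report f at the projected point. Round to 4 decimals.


Step 1: Compute gradient at (3.0145, 3.6115).
grad_x = 2*8*3.0145 - 3 = 45.232
grad_y = 2*3*3.6115 + 11 = 32.669
Step 2: Gradient step.
x_raw = 3.0145 - 0.1*45.232 = -1.5087
y_raw = 3.6115 - 0.1*32.669 = 0.3446
Step 3: Project onto [0, 5].
x_proj = clip(-1.5087) = 0.0
y_proj = clip(0.3446) = 0.3446
Step 4: Evaluate f.
f(0.0, 0.3446) = 4.1468


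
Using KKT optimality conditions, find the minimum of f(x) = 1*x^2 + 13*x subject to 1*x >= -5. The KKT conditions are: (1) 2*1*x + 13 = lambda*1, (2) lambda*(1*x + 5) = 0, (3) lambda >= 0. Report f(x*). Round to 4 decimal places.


Step 1: Try lambda = 0 (constraint inactive).
x_unc = -13/(2*1) = -6.5
Check: 1*-6.5 = -6.5 < -5 -- violated!
Step 2: Constraint must be active: 1*x = -5
x* = -5/1 = -5.0
lambda = (2*1*(-5.0) + 13)/1 = 3.0
Step 3: Compute optimal value.
f(x*) = 1*(-5.0)^2 + 13*(-5.0) = -40.0


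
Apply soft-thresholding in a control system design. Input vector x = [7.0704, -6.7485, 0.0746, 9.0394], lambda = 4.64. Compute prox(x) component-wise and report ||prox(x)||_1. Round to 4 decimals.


Soft-thresholding with lambda = 4.64:
prox(7.0704) = sign(7.0704)*max(|7.0704| - 4.64, 0) = 2.4304
prox(-6.7485) = sign(-6.7485)*max(|-6.7485| - 4.64, 0) = -2.1085
prox(0.0746) = sign(0.0746)*max(|0.0746| - 4.64, 0) = 0.0
prox(9.0394) = sign(9.0394)*max(|9.0394| - 4.64, 0) = 4.3994
prox(x) = [2.4304, -2.1085, 0.0, 4.3994]
||prox(x)||_1 = 2.4304 + 2.1085 + 0.0 + 4.3994 = 8.9383


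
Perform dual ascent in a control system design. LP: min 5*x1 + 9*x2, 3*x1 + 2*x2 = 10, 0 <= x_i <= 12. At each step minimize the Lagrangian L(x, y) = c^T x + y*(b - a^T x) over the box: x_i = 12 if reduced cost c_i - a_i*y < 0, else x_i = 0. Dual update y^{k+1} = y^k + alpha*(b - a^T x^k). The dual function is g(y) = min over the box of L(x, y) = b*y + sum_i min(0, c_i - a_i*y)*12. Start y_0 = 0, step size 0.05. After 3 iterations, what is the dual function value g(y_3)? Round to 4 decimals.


Dual ascent for LP: min 5*x1 + 9*x2, 3*x1 + 2*x2 = 10, 0 <= x_i <= 12
Step 1: y^k = 0.0, reduced costs: (5.0, 9.0)
  x^k = (0.0, 0.0), subgradient = b - a^T x = 10.0
  y^{k+1} = 0.0 + 0.05*10.0 = 0.5
Step 2: y^k = 0.5, reduced costs: (3.5, 8.0)
  x^k = (0.0, 0.0), subgradient = b - a^T x = 10.0
  y^{k+1} = 0.5 + 0.05*10.0 = 1.0
Step 3: y^k = 1.0, reduced costs: (2.0, 7.0)
  x^k = (0.0, 0.0), subgradient = b - a^T x = 10.0
  y^{k+1} = 1.0 + 0.05*10.0 = 1.5
Dual objective at y_3 = 1.5: reduced costs (0.5, 6.0), box minimizer x = (0.0, 0.0)
g(y_3) = b*y + (c1 - a1*y)*x1 + (c2 - a2*y)*x2 = 10*1.5 + 0.5*0.0 + 6.0*0.0 = 15.0 + 0.0 + 0.0 = 15.0


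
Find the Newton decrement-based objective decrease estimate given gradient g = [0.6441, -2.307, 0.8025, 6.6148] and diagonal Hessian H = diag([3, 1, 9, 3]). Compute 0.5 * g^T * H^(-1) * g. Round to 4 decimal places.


Step 1: H is diagonal, so H^(-1) * g = [0.2147, -2.307, 0.0892, 2.2049].
Step 2: g^T H^(-1) g = sum_i g_i^2 / H_ii
  = (0.6441)^2/3 + (-2.307)^2/1 + (0.8025)^2/9 + (6.6148)^2/3
  = 0.1383 + 5.3222 + 0.0716 + 14.5852 = 20.1173
Step 3: Objective decrease = 0.5 * g^T H^(-1) g = 10.0586


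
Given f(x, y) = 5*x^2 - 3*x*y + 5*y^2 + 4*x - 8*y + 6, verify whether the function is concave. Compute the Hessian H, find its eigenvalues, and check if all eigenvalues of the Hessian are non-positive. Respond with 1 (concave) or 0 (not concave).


The Hessian of f(x,y) = 5*x^2 - 3*x*y + 5*y^2 + 4*x - 8*y + 6 is:
H = [[10, -3], [-3, 10]]
Trace = 10 + 10 = 20
Determinant = 10*10 - (-3)^2 = 91
Discriminant = (20)^2 - 4*91 = 36.0
Eigenvalues: lambda_1 = 7.0, lambda_2 = 13.0
The function is not concave.

0


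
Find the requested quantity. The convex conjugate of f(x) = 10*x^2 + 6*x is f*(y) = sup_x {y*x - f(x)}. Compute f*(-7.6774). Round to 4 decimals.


f*(y) = sup_x {y*x - a*x^2 - b*x} = sup_x {(y-b)*x - a*x^2}
FOC: (y - b) - 2a*x = 0 => x* = (y - b)/(2a)
x* = (-7.6774 - 6)/(2*10) = -0.6839
f*(-7.6774) = (y-b)^2/(4a) = (-7.6774 - 6)^2/(4*10)
= 187.0713/40 = 4.6768


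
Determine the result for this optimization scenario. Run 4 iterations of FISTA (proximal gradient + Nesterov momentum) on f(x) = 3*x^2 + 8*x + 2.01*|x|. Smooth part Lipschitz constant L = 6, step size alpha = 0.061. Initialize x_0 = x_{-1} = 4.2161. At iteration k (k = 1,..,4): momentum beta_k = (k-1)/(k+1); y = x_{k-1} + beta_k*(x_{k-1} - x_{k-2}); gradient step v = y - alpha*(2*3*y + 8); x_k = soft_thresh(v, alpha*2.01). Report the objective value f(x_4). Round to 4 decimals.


FISTA on f(x) = 3*x^2 + 8*x + 2.01*|x|
L = 6, alpha = 0.061
Iteration 1: beta = 0.0, y = 4.2161 + 0.0*(4.2161 - 4.2161) = 4.2161
  grad(y) = 33.2966, v = y - alpha*grad = 2.185
  prox(v) = soft_thresh(2.185, 0.1226) = 2.0624
Iteration 2: beta = 0.3333, y = 2.0624 + 0.3333*(2.0624 - 4.2161) = 1.3445
  grad(y) = 16.067, v = y - alpha*grad = 0.3644
  prox(v) = soft_thresh(0.3644, 0.1226) = 0.2418
Iteration 3: beta = 0.5, y = 0.2418 + 0.5*(0.2418 - 2.0624) = -0.6685
  grad(y) = 3.989, v = y - alpha*grad = -0.9118
  prox(v) = soft_thresh(-0.9118, 0.1226) = -0.7892
Iteration 4: beta = 0.6, y = -0.7892 + 0.6*(-0.7892 - 0.2418) = -1.4078
  grad(y) = -0.447, v = y - alpha*grad = -1.3806
  prox(v) = soft_thresh(-1.3806, 0.1226) = -1.258
f(x_4) = 3*(-1.258)^2 + 8*(-1.258) + 2.01*|-1.258| = -2.7878


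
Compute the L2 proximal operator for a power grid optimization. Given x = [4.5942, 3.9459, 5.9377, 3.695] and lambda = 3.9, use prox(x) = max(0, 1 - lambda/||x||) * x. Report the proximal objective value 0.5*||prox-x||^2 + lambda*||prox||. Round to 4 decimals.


Step 1: Compute ||x||.
||x|| = 9.2513
Step 2: Compute scaling factor.
scale = max(0, 1 - 3.9/9.2513) = 0.5784
Step 3: prox(x) = [2.6575, 2.2825, 3.4346, 2.1373]
||prox(x)|| = 5.3513
Step 4: Proximal objective.
0.5*||prox-x||^2 = 7.605
lambda*||prox|| = 20.8701
Total = 28.475


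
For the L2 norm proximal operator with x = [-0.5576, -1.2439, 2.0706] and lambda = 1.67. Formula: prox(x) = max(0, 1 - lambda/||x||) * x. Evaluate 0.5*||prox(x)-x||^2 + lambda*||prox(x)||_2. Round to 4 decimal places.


Step 1: Compute ||x||.
||x|| = 2.479
Step 2: Compute scaling factor.
scale = max(0, 1 - 1.67/2.479) = 0.3263
Step 3: prox(x) = [-0.182, -0.4059, 0.6757]
||prox(x)|| = 0.809
Step 4: Proximal objective.
0.5*||prox-x||^2 = 1.3945
lambda*||prox|| = 1.351
Total = 2.7455


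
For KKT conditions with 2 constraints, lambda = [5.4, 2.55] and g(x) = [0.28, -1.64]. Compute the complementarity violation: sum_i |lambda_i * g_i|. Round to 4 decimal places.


KKT complementary slackness check:
lambda_1 * g_1 = 5.4 * 0.28 = 1.512
lambda_2 * g_2 = 2.55 * -1.64 = -4.182
Total violation = 1.512 + 4.182 = 5.694


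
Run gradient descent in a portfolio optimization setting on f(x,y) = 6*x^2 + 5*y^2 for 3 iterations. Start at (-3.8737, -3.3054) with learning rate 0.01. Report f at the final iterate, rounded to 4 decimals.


Gradient descent on f(x,y) = 6*x^2 + 5*y^2.
Starting point: (-3.8737, -3.3054), alpha = 0.01
Step 1: grad_x = 2*6*-3.8737 = -46.4844, grad_y = 2*5*-3.3054 = -33.054
  x_1 = -3.8737 - 0.01*-46.4844 = -3.4089
  y_1 = -3.3054 - 0.01*-33.054 = -2.9749
Step 2: grad_x = 2*6*-3.4089 = -40.9063, grad_y = 2*5*-2.9749 = -29.7486
  x_2 = -3.4089 - 0.01*-40.9063 = -2.9998
  y_2 = -2.9749 - 0.01*-29.7486 = -2.6774
Step 3: grad_x = 2*6*-2.9998 = -35.9975, grad_y = 2*5*-2.6774 = -26.7737
  x_3 = -2.9998 - 0.01*-35.9975 = -2.6398
  y_3 = -2.6774 - 0.01*-26.7737 = -2.4096
f(-2.6398, -2.4096) = 6*(-2.6398)^2 + 5*(-2.4096)^2 = 70.8436


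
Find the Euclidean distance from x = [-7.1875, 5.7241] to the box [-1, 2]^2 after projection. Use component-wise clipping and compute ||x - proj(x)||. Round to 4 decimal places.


Project each component onto [-1, 2].
clip(-7.1875) = -1.0, clip(5.7241) = 2.0
Projection = [-1.0, 2.0]
Squared diffs: [38.2852, 13.8689]
Distance = sqrt(52.1541) = 7.2218


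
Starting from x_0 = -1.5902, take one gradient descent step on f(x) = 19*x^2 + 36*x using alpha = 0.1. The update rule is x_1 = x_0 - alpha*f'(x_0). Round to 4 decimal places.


We compute the gradient at x_0 and apply the update.
f'(x) = 38*x + 36
f'(-1.5902) = 38*-1.5902 + 36 = -24.4276
x_1 = -1.5902 - 0.1*-24.4276 = 0.8526


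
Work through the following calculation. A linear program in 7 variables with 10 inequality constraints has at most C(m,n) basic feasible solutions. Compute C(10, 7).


Each vertex corresponds to some choice of n active constraints out of m, so the number of vertices is at most C(m, n) = m! / (n!(m-n)!).
m = 10, n = 7
Numerator: 10 * 9 * 8 * 7 * 6 * 5 * 4
Denominator: 7! = 5040
C(10, 7) = 120


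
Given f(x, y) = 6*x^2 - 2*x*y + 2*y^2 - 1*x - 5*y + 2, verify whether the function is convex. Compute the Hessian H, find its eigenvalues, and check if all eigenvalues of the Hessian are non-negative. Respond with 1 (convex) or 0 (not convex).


The Hessian of f(x,y) = 6*x^2 - 2*x*y + 2*y^2 - 1*x - 5*y + 2 is:
H = [[12, -2], [-2, 4]]
Trace = 12 + 4 = 16
Determinant = 12*4 - (-2)^2 = 44
Discriminant = (16)^2 - 4*44 = 80.0
Eigenvalues: lambda_1 = 3.5279, lambda_2 = 12.4721
The function is convex.

1


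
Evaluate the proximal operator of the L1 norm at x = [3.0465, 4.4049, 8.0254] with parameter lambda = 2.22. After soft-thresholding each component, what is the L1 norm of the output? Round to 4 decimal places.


Soft-thresholding with lambda = 2.22:
prox(3.0465) = sign(3.0465)*max(|3.0465| - 2.22, 0) = 0.8265
prox(4.4049) = sign(4.4049)*max(|4.4049| - 2.22, 0) = 2.1849
prox(8.0254) = sign(8.0254)*max(|8.0254| - 2.22, 0) = 5.8054
prox(x) = [0.8265, 2.1849, 5.8054]
||prox(x)||_1 = 0.8265 + 2.1849 + 5.8054 = 8.8168


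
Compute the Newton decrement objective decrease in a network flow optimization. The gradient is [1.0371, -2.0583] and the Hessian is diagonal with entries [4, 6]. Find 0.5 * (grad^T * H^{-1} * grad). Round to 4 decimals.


Step 1: H is diagonal, so H^(-1) * g = [0.2593, -0.3431].
Step 2: g^T H^(-1) g = sum_i g_i^2 / H_ii
  = (1.0371)^2/4 + (-2.0583)^2/6
  = 0.2689 + 0.7061 = 0.975
Step 3: Objective decrease = 0.5 * g^T H^(-1) g = 0.4875


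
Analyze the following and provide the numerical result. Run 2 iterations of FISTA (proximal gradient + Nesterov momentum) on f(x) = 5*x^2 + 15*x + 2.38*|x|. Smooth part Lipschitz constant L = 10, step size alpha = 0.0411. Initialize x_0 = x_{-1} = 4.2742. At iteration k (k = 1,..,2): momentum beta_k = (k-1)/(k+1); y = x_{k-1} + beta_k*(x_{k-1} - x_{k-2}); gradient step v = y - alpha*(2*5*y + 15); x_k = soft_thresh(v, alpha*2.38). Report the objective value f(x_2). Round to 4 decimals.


FISTA on f(x) = 5*x^2 + 15*x + 2.38*|x|
L = 10, alpha = 0.0411
Iteration 1: beta = 0.0, y = 4.2742 + 0.0*(4.2742 - 4.2742) = 4.2742
  grad(y) = 57.742, v = y - alpha*grad = 1.901
  prox(v) = soft_thresh(1.901, 0.0978) = 1.8032
Iteration 2: beta = 0.3333, y = 1.8032 + 0.3333*(1.8032 - 4.2742) = 0.9795
  grad(y) = 24.7951, v = y - alpha*grad = -0.0396
  prox(v) = soft_thresh(-0.0396, 0.0978) = 0.0
f(x_2) = 5*0.0^2 + 15*0.0 + 2.38*|0.0| = 0.0


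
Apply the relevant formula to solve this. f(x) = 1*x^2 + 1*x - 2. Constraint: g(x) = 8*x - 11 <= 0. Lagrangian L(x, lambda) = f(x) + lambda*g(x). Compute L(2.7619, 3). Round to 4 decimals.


Step 1: Evaluate f(x).
f(2.7619) = 1*2.7619^2 + 1*2.7619 - 2 = 8.39
Step 2: Evaluate g(x).
g(2.7619) = 8*2.7619 - 11 = 11.0952
Step 3: Compute Lagrangian.
L = 8.39 + 3*11.0952 = 41.6756


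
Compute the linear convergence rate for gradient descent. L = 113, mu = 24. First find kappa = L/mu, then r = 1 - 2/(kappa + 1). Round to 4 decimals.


Step 1: Compute the condition number.
kappa = L/mu = 113/24 = 4.7083
Step 2: Compute the convergence rate.
r = 1 - 2/(kappa + 1) = 1 - 2*mu/(L + mu) = (L - mu)/(L + mu) = 89/137 = 0.6496


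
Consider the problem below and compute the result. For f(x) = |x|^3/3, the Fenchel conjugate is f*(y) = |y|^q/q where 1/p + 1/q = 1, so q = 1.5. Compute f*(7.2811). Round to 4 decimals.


The conjugate exponent q satisfies 1/p + 1/q = 1.
p = 3, so q = 3/(3 - 1) = 1.5
|y|^q = 7.2811^1.5 = 19.647
f*(7.2811) = 19.647 / 1.5 = 13.098


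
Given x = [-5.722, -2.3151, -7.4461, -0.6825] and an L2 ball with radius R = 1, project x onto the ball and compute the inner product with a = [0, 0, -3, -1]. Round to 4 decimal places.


Step 1: Compute ||x|| (intermediates to 6 decimals).
||x|| = sqrt((-5.722)^2 + (-2.3151)^2 + (-7.4461)^2 + (-0.6825)^2) = 9.695936
Step 2: Project.
Since ||x|| > R, scale = R/||x|| = 1/9.695936 = 0.103136, proj(x) = scale * x
proj(x) = [-0.590144, -0.23877, -0.767961, -0.07039]
Step 3: Dot product.
a^T * proj(x) = 0*(-0.590144) + 0*(-0.23877) - 3*(-0.767961) - 1*(-0.07039) = 2.3743


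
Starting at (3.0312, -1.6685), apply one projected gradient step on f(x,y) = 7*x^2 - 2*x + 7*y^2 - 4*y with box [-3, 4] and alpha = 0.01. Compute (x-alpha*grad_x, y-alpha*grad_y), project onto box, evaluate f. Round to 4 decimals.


Step 1: Compute gradient at (3.0312, -1.6685).
grad_x = 2*7*3.0312 - 2 = 40.4368
grad_y = 2*7*-1.6685 - 4 = -27.359
Step 2: Gradient step.
x_raw = 3.0312 - 0.01*40.4368 = 2.6268
y_raw = -1.6685 - 0.01*-27.359 = -1.3949
Step 3: Project onto [-3, 4].
x_proj = clip(2.6268) = 2.6268
y_proj = clip(-1.3949) = -1.3949
Step 4: Evaluate f.
f(2.6268, -1.3949) = 62.2481


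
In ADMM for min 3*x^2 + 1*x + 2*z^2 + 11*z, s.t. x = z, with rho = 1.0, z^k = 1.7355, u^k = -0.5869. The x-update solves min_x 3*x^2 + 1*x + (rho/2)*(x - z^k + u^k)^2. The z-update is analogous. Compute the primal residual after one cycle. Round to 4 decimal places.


ADMM iteration with rho = 1.0, z^k = 1.7355, u^k = -0.5869
Step 1: x-update.
Minimize 3*x^2 + 1*x + (1.0/2)*(x - 1.7355 - 0.5869)^2
FOC: (2*3 + 1.0)*x = -1 + 1.0*(1.7355 + 0.5869)
x^{k+1} = 0.1889
Step 2: z-update.
Minimize 2*z^2 + 11*z + (1.0/2)*(0.1889 - z - 0.5869)^2
FOC: (2*2 + 1.0)*z = -11 + 1.0*(0.1889 - 0.5869)
z^{k+1} = -2.2796
Step 3: u-update.
u^{k+1} = -0.5869 + 0.1889 + 2.2796 = 1.8816
Step 4: Primal residual = |0.1889 + 2.2796| = 2.4685


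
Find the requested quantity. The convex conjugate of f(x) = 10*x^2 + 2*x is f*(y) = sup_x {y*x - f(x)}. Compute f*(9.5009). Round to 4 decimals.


f*(y) = sup_x {y*x - a*x^2 - b*x} = sup_x {(y-b)*x - a*x^2}
FOC: (y - b) - 2a*x = 0 => x* = (y - b)/(2a)
x* = (9.5009 - 2)/(2*10) = 0.375
f*(9.5009) = (y-b)^2/(4a) = (9.5009 - 2)^2/(4*10)
= 56.2635/40 = 1.4066


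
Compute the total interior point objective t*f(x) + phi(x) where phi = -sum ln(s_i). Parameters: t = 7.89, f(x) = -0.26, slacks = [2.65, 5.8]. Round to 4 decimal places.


Step 1: Compute log-barrier.
ln values: [0.9746, 1.7579]
phi = -(0.9746 + 1.7579) = -2.7324
Step 2: Compute augmented objective.
t*f(x) = 7.89*-0.26 = -2.0514
Total = -2.0514 - 2.7324 = -4.7838


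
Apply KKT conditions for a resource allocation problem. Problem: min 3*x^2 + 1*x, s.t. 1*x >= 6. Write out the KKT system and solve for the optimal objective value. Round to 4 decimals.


Step 1: Try lambda = 0 (constraint inactive).
x_unc = -1/(2*3) = -0.1667
Check: 1*-0.1667 = -0.1667 < 6 -- violated!
Step 2: Constraint must be active: 1*x = 6
x* = 6/1 = 6.0
lambda = (2*3*6.0 + 1)/1 = 37.0
Step 3: Compute optimal value.
f(x*) = 3*6.0^2 + 1*6.0 = 114.0


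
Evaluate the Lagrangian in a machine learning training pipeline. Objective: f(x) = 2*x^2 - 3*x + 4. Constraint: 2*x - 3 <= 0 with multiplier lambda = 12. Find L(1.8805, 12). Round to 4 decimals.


Step 1: Evaluate f(x).
f(1.8805) = 2*1.8805^2 - 3*1.8805 + 4 = 5.4311
Step 2: Evaluate g(x).
g(1.8805) = 2*1.8805 - 3 = 0.761
Step 3: Compute Lagrangian.
L = 5.4311 + 12*0.761 = 14.5631


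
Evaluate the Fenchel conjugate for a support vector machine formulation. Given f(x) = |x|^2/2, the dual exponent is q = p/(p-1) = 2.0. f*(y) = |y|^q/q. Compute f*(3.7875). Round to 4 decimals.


The conjugate exponent q satisfies 1/p + 1/q = 1.
p = 2, so q = 2/(2 - 1) = 2.0
|y|^q = 3.7875^2.0 = 14.3452
f*(3.7875) = 14.3452 / 2.0 = 7.1726


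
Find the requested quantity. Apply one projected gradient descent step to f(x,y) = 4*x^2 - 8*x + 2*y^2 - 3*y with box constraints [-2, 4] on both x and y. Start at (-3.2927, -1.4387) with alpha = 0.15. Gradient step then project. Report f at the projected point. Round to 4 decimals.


Step 1: Compute gradient at (-3.2927, -1.4387).
grad_x = 2*4*-3.2927 - 8 = -34.3416
grad_y = 2*2*-1.4387 - 3 = -8.7548
Step 2: Gradient step.
x_raw = -3.2927 - 0.15*-34.3416 = 1.8585
y_raw = -1.4387 - 0.15*-8.7548 = -0.1255
Step 3: Project onto [-2, 4].
x_proj = clip(1.8585) = 1.8585
y_proj = clip(-0.1255) = -0.1255
Step 4: Evaluate f.
f(1.8585, -0.1255) = -0.6437


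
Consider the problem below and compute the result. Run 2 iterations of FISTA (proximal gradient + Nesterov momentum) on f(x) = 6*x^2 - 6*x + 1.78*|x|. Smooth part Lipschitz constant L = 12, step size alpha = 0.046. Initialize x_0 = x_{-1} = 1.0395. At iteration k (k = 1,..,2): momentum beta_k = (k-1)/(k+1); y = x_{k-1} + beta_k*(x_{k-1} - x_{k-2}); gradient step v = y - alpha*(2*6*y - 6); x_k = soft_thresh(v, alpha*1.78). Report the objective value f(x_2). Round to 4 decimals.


FISTA on f(x) = 6*x^2 - 6*x + 1.78*|x|
L = 12, alpha = 0.046
Iteration 1: beta = 0.0, y = 1.0395 + 0.0*(1.0395 - 1.0395) = 1.0395
  grad(y) = 6.474, v = y - alpha*grad = 0.7417
  prox(v) = soft_thresh(0.7417, 0.0819) = 0.6598
Iteration 2: beta = 0.3333, y = 0.6598 + 0.3333*(0.6598 - 1.0395) = 0.5333
  grad(y) = 0.3991, v = y - alpha*grad = 0.5149
  prox(v) = soft_thresh(0.5149, 0.0819) = 0.433
f(x_2) = 6*0.433^2 - 6*0.433 + 1.78*|0.433| = -0.7023


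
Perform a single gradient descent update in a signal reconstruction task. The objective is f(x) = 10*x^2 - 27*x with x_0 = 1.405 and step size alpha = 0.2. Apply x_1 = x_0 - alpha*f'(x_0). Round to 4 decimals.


We compute the gradient at x_0 and apply the update.
f'(x) = 20*x - 27
f'(1.405) = 20*1.405 - 27 = 1.1
x_1 = 1.405 - 0.2*1.1 = 1.185


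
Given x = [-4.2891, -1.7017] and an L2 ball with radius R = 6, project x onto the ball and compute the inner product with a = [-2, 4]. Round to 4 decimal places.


Step 1: Compute ||x|| (intermediates to 6 decimals).
||x|| = sqrt((-4.2891)^2 + (-1.7017)^2) = 4.614343
Step 2: Project.
Since ||x|| <= R, proj = x (no scaling needed).
proj(x) = [-4.2891, -1.7017]
Step 3: Dot product.
a^T * proj(x) = -2*(-4.2891) + 4*(-1.7017) = 1.7714


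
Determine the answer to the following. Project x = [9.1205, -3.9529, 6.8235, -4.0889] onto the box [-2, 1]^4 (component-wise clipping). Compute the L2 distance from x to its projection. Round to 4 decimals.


Project each component onto [-2, 1].
clip(9.1205) = 1.0, clip(-3.9529) = -2.0, clip(6.8235) = 1.0, clip(-4.0889) = -2.0
Projection = [1.0, -2.0, 1.0, -2.0]
Squared diffs: [65.9425, 3.8138, 33.9132, 4.3635]
Distance = sqrt(108.033) = 10.3939


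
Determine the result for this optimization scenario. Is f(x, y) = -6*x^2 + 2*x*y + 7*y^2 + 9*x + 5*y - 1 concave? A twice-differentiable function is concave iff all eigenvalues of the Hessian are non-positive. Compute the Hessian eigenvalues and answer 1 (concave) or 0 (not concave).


The Hessian of f(x,y) = -6*x^2 + 2*x*y + 7*y^2 + 9*x + 5*y - 1 is:
H = [[-12, 2], [2, 14]]
Trace = -12 + 14 = 2
Determinant = -12*14 - (2)^2 = -172
Discriminant = (2)^2 - 4*-172 = 692.0
Eigenvalues: lambda_1 = -12.1529, lambda_2 = 14.1529
The function is not concave.

0


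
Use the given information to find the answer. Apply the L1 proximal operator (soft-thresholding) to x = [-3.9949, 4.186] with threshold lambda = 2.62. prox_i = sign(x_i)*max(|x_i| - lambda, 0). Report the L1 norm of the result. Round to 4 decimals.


Soft-thresholding with lambda = 2.62:
prox(-3.9949) = sign(-3.9949)*max(|-3.9949| - 2.62, 0) = -1.3749
prox(4.186) = sign(4.186)*max(|4.186| - 2.62, 0) = 1.566
prox(x) = [-1.3749, 1.566]
||prox(x)||_1 = 1.3749 + 1.566 = 2.9409


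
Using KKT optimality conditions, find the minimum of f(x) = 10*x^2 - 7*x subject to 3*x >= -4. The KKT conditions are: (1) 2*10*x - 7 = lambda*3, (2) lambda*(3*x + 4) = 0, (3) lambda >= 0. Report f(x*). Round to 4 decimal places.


Step 1: Try lambda = 0 (constraint inactive).
Stationarity: 2*10*x - 7 = 0
x* = 7/(2*10) = 0.35
Check constraint: 3*0.35 = 1.05 >= -4 -- satisfied.
Step 2: Compute optimal value.
f(x*) = 10*0.35^2 - 7*0.35 = -1.225


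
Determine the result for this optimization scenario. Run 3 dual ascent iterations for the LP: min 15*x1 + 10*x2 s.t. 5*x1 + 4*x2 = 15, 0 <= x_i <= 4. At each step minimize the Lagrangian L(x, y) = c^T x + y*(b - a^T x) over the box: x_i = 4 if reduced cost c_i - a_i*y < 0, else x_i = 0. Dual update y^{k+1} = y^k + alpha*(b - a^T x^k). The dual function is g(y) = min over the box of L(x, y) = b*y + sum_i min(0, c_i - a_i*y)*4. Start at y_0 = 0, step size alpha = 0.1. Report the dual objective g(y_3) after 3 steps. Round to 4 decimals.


Dual ascent for LP: min 15*x1 + 10*x2, 5*x1 + 4*x2 = 15, 0 <= x_i <= 4
Step 1: y^k = 0.0, reduced costs: (15.0, 10.0)
  x^k = (0.0, 0.0), subgradient = b - a^T x = 15.0
  y^{k+1} = 0.0 + 0.1*15.0 = 1.5
Step 2: y^k = 1.5, reduced costs: (7.5, 4.0)
  x^k = (0.0, 0.0), subgradient = b - a^T x = 15.0
  y^{k+1} = 1.5 + 0.1*15.0 = 3.0
Step 3: y^k = 3.0, reduced costs: (0.0, -2.0)
  x^k = (0.0, 4.0), subgradient = b - a^T x = -1.0
  y^{k+1} = 3.0 + 0.1*-1.0 = 2.9
Dual objective at y_3 = 2.9: reduced costs (0.5, -1.6), box minimizer x = (0.0, 4.0)
g(y_3) = b*y + (c1 - a1*y)*x1 + (c2 - a2*y)*x2 = 15*2.9 + 0.5*0.0 + (-1.6)*4.0 = 43.5 + 0.0 - 6.4 = 37.1


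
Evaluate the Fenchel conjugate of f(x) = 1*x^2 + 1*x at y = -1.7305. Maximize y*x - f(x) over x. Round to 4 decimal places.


f*(y) = sup_x {y*x - a*x^2 - b*x} = sup_x {(y-b)*x - a*x^2}
FOC: (y - b) - 2a*x = 0 => x* = (y - b)/(2a)
x* = (-1.7305 - 1)/(2*1) = -1.3653
f*(-1.7305) = (y-b)^2/(4a) = (-1.7305 - 1)^2/(4*1)
= 7.4556/4 = 1.8639
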